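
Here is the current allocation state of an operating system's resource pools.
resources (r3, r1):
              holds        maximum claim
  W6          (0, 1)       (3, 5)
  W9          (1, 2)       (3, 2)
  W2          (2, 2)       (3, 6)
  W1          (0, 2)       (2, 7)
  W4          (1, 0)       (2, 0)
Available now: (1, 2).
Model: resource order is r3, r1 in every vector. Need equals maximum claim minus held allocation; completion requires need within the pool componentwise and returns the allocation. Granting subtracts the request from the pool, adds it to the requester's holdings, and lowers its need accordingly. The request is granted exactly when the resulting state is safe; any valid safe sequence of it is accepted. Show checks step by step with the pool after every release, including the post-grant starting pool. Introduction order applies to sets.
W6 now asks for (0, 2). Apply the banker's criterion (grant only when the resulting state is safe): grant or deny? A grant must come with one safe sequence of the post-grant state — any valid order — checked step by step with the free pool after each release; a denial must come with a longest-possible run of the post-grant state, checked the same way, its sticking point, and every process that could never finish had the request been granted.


GRANT: granting preserves safety; a valid post-grant sequence is W4, W9, W6, W2, W1.
Key observation: post-grant, (1, 0) remains, and an order beginning with W4 completes everyone.
Check on the post-grant state, step by step:
  pool = (1, 0)
  run W4 (needs (1, 0), free (1, 0)); after release of (1, 0) the pool is (2, 0)
  run W9 (needs (2, 0), free (2, 0)); after release of (1, 2) the pool is (3, 2)
  run W6 (needs (3, 2), free (3, 2)); after release of (0, 3) the pool is (3, 5)
  run W2 (needs (1, 4), free (3, 5)); after release of (2, 2) the pool is (5, 7)
  run W1 (needs (2, 5), free (5, 7)); after release of (0, 2) the pool is (5, 9)


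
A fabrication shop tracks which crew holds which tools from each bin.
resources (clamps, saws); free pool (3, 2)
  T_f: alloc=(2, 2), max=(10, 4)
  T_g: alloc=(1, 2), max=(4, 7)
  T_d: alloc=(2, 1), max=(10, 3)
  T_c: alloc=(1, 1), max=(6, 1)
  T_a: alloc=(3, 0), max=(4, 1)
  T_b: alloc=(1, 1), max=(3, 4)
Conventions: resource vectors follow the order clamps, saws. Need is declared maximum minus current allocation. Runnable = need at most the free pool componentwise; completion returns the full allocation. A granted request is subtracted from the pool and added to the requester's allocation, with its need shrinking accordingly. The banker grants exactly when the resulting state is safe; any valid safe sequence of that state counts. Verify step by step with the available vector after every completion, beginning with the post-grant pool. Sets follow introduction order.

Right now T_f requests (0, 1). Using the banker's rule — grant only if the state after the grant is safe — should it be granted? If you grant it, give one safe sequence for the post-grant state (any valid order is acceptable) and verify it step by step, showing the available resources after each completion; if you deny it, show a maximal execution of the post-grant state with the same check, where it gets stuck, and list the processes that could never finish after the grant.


DENY — the pretend-granted state is unsafe.
Key observation: after T_a, T_c the pool peaks at (7, 2), and each blocked process is short somewhere: T_f on clamps; T_g on saws; T_d on clamps; T_b on saws.
Pretend the grant happened; the run T_a, T_c goes as far as possible. Verifying each step:
  pool = (3, 1)
  run T_a (needs (1, 1), free (3, 1)); after release of (3, 0) the pool is (6, 1)
  run T_c (needs (5, 0), free (6, 1)); after release of (1, 1) the pool is (7, 2)
  T_f still needs (8, 1) but only (7, 2) is free — short on clamps
  T_g still needs (3, 5) but only (7, 2) is free — short on saws
  T_d still needs (8, 2) but only (7, 2) is free — short on clamps
  T_b still needs (2, 3) but only (7, 2) is free — short on saws
Post-grant, the permanently blocked set is T_f, T_g, T_d and T_b.


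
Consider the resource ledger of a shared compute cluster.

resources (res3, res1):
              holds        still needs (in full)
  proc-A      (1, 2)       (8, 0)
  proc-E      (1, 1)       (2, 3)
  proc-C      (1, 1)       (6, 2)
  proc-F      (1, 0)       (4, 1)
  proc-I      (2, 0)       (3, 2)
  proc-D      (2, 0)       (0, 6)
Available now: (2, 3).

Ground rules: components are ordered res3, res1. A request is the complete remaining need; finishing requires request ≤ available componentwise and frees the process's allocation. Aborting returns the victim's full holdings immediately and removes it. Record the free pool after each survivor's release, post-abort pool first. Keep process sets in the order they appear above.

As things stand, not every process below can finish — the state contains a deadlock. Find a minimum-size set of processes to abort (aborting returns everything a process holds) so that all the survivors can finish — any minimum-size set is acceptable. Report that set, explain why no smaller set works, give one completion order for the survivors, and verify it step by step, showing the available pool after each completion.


Minimum abort set: proc-A.
Key observation: aborting proc-A returns (1, 2), and proc-D — hopeless before — runs at step 5 with the returned capacity in the pool.
Minimality: the empty abort set fails — the state is deadlocked as it stands.
Survivors finish in the order: proc-I, proc-F, proc-C, proc-E, proc-D. Walking it through (pool after the aborts first):
  pool = (3, 5)
  proc-I needs (3, 2) <= (3, 5) -> finishes; pool += (2, 0) = (5, 5)
  proc-F needs (4, 1) <= (5, 5) -> finishes; pool += (1, 0) = (6, 5)
  proc-C needs (6, 2) <= (6, 5) -> finishes; pool += (1, 1) = (7, 6)
  proc-E needs (2, 3) <= (7, 6) -> finishes; pool += (1, 1) = (8, 7)
  proc-D needs (0, 6) <= (8, 7) -> finishes; pool += (2, 0) = (10, 7)


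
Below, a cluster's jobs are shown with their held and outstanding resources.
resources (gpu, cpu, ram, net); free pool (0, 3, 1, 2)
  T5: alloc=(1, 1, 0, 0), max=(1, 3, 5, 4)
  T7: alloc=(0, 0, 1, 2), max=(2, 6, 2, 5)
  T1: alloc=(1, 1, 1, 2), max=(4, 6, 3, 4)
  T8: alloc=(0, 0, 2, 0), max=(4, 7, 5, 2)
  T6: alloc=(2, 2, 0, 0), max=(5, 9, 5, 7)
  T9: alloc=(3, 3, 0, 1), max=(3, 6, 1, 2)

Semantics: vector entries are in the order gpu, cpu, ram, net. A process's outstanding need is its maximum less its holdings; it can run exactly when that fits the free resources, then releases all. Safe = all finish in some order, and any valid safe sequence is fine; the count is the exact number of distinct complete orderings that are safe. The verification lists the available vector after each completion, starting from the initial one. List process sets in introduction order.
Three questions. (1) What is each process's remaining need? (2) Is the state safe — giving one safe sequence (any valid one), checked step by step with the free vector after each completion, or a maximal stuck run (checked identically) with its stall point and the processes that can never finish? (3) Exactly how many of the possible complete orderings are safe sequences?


(1) Need matrix, components ordered gpu, cpu, ram, net:
  T5: (0, 2, 5, 4)
  T7: (2, 6, 1, 3)
  T1: (3, 5, 2, 2)
  T8: (4, 7, 3, 2)
  T6: (3, 7, 5, 7)
  T9: (0, 3, 1, 1)
(2) SAFE. One safe sequence: T9, T7, T1, T8, T5, T6.
Key observation: at T9 the run first touches a limit — (0, 3, 1, 1) against (0, 3, 1, 2), exact on a resource it actually requests.
Step-by-step check:
  pool = (0, 3, 1, 2)
  T9: need (0, 3, 1, 1) fits (0, 3, 1, 2); releases (3, 3, 0, 1), pool now (3, 6, 1, 3)
  T7: need (2, 6, 1, 3) fits (3, 6, 1, 3); releases (0, 0, 1, 2), pool now (3, 6, 2, 5)
  T1: need (3, 5, 2, 2) fits (3, 6, 2, 5); releases (1, 1, 1, 2), pool now (4, 7, 3, 7)
  T8: need (4, 7, 3, 2) fits (4, 7, 3, 7); releases (0, 0, 2, 0), pool now (4, 7, 5, 7)
  T5: need (0, 2, 5, 4) fits (4, 7, 5, 7); releases (1, 1, 0, 0), pool now (5, 8, 5, 7)
  T6: need (3, 7, 5, 7) fits (5, 8, 5, 7); releases (2, 2, 0, 0), pool now (7, 10, 5, 7)
(3) Exactly 2 of the possible complete orderings are safe sequences.


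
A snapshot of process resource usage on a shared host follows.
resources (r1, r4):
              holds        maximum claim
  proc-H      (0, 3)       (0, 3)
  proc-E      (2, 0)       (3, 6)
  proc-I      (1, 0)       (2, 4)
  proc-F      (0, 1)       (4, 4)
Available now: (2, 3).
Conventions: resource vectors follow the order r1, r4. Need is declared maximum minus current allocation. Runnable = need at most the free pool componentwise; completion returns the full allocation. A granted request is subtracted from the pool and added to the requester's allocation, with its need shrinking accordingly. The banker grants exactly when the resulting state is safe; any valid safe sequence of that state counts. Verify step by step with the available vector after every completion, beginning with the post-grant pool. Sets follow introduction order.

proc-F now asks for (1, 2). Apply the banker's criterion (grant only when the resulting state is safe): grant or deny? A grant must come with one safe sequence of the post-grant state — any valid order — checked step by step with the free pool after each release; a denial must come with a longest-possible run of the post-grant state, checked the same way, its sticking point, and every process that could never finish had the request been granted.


DENY: after the grant no complete ordering would exist.
Key observation: after proc-H, proc-I the pool peaks at (2, 4), and each blocked process is short somewhere: proc-E on r4; proc-F on r1.
After a pretend grant, a maximal execution: proc-H, proc-I — then nothing else fits. Check, step by step:
  pool = (1, 1)
  proc-H needs (0, 0) <= (1, 1) -> finishes; pool += (0, 3) = (1, 4)
  proc-I needs (1, 4) <= (1, 4) -> finishes; pool += (1, 0) = (2, 4)
  proc-E still needs (1, 6) but only (2, 4) is free — short on r4
  proc-F still needs (3, 1) but only (2, 4) is free — short on r1
Had the request been granted, proc-E and proc-F could never finish.


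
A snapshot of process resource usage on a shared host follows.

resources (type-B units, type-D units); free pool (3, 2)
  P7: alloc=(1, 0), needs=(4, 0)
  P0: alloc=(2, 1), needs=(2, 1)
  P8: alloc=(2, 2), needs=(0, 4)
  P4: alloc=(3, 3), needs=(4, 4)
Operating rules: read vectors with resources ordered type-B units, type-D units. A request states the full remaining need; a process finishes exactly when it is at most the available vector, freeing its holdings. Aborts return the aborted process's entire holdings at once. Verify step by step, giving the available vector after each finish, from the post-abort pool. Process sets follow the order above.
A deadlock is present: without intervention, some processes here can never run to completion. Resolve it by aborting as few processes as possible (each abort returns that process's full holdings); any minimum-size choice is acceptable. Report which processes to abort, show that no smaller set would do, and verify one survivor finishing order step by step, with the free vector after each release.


Minimum abort set: P8.
Key observation: aborting P8 returns (2, 2), and P4 — hopeless before — runs at step 1 with the returned capacity in the pool.
Why nothing smaller works: aborting no one leaves the state deadlocked as given.
Survivors finish in the order: P4, P0, P7. Walking it through (pool after the aborts first):
  pool = (5, 4)
  P4 needs (4, 4) <= (5, 4) -> finishes; pool += (3, 3) = (8, 7)
  P0 needs (2, 1) <= (8, 7) -> finishes; pool += (2, 1) = (10, 8)
  P7 needs (4, 0) <= (10, 8) -> finishes; pool += (1, 0) = (11, 8)


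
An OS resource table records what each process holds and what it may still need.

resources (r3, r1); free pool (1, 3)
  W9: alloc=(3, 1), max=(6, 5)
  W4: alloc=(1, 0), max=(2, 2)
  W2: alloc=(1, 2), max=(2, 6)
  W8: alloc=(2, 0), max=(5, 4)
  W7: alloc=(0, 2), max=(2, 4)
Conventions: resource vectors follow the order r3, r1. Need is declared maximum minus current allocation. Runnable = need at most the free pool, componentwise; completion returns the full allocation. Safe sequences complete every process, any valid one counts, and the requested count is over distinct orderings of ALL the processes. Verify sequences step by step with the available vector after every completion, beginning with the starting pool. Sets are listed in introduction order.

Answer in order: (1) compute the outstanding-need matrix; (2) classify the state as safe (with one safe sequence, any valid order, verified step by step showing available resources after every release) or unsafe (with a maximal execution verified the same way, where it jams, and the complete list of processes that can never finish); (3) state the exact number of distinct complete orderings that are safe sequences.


(1) Need matrix, components ordered r3, r1:
  W9: (3, 4)
  W4: (1, 2)
  W2: (1, 4)
  W8: (3, 4)
  W7: (2, 2)
(2) The state is SAFE; one workable sequence: W4, W7, W2, W8, W9.
Key observation: W4 marks the first exact bind of the order: its need (1, 2) fits the free (1, 3) with zero slack on a requested resource.
Verifying each step:
  pool = (1, 3)
  W4: need (1, 2) fits (1, 3); releases (1, 0), pool now (2, 3)
  W7: need (2, 2) fits (2, 3); releases (0, 2), pool now (2, 5)
  W2: need (1, 4) fits (2, 5); releases (1, 2), pool now (3, 7)
  W8: need (3, 4) fits (3, 7); releases (2, 0), pool now (5, 7)
  W9: need (3, 4) fits (5, 7); releases (3, 1), pool now (8, 8)
(3) The exact count: 2 of the possible complete orderings are safe sequences.


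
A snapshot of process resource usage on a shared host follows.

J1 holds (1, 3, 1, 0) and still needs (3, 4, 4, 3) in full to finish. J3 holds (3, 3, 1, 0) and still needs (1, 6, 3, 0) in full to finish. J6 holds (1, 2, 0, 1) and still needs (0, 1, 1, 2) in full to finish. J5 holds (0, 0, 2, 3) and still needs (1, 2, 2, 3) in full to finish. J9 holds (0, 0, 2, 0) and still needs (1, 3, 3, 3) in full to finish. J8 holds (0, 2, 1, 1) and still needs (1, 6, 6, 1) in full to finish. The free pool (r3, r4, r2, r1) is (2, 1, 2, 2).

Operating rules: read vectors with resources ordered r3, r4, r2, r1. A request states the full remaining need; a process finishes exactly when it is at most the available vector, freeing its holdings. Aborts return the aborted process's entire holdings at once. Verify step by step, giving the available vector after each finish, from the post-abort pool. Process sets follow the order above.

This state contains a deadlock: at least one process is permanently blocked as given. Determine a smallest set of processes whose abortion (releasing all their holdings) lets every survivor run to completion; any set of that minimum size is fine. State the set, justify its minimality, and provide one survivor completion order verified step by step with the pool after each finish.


Abort J1.
Key observation: the returned (1, 3, 1, 0) from J1 is what brings J3 — unrunnable before, under any order — into play at step 3.
No smaller set exists: with zero aborts the deadlock remains.
One survivor order: J6, J9, J3, J8, J5. Step-by-step check (post-abort pool first):
  pool = (3, 4, 3, 2)
  J6: need (0, 1, 1, 2) fits (3, 4, 3, 2); releases (1, 2, 0, 1), pool now (4, 6, 3, 3)
  J9: need (1, 3, 3, 3) fits (4, 6, 3, 3); releases (0, 0, 2, 0), pool now (4, 6, 5, 3)
  J3: need (1, 6, 3, 0) fits (4, 6, 5, 3); releases (3, 3, 1, 0), pool now (7, 9, 6, 3)
  J8: need (1, 6, 6, 1) fits (7, 9, 6, 3); releases (0, 2, 1, 1), pool now (7, 11, 7, 4)
  J5: need (1, 2, 2, 3) fits (7, 11, 7, 4); releases (0, 0, 2, 3), pool now (7, 11, 9, 7)


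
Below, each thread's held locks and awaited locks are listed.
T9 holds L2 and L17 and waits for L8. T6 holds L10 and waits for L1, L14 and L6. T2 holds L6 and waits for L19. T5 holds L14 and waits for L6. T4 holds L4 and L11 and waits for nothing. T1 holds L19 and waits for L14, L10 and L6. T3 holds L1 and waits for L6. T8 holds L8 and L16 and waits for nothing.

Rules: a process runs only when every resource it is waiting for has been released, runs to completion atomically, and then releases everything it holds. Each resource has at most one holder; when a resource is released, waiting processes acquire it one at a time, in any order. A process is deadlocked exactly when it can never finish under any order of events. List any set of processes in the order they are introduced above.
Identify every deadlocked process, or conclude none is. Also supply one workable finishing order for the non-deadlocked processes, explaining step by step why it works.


Deadlocked: T6, T2, T5, T1 and T3.
Key observation: the cycle T6 -> T2 -> T1 -> T6 can never break — each member waits on the next; T5 and T3 are caught in further circular waits.
One completion order for the rest: T4, T8, T9.
Walking it through:
  T4 waits on nothing -> runs at once and releases L4 and L11
  T8 waits on nothing -> runs at once and releases L8 and L16
  T9 waits on L8 — all released -> runs and releases L2 and L17


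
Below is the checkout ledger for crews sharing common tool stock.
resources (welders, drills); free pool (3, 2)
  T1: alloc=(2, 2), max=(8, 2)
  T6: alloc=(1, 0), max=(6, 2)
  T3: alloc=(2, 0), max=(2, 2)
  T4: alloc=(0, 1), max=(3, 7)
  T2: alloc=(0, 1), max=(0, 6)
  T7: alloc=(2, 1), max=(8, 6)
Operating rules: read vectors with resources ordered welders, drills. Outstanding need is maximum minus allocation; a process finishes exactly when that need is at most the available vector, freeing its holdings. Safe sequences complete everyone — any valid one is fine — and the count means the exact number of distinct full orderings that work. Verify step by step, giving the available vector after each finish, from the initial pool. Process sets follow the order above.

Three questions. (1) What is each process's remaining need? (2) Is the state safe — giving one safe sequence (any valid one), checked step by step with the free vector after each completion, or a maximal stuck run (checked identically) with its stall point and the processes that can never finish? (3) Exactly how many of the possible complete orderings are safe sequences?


(1) Need matrix, components ordered welders, drills:
  T1: (6, 0)
  T6: (5, 2)
  T3: (0, 2)
  T4: (3, 6)
  T2: (0, 5)
  T7: (6, 5)
(2) UNSAFE.
Key observation: drills is the bottleneck — with T3, T6, T1 done the pool holds (8, 4), short of every remaining need.
Going as far as possible: T3, T6, T1; after that, nothing fits. Verifying each step:
  pool = (3, 2)
  T3 needs (0, 2) <= (3, 2) -> finishes; pool += (2, 0) = (5, 2)
  T6 needs (5, 2) <= (5, 2) -> finishes; pool += (1, 0) = (6, 2)
  T1 needs (6, 0) <= (6, 2) -> finishes; pool += (2, 2) = (8, 4)
  T4 cannot run: need (3, 6) vs free (8, 4) (insufficient drills)
  T2 cannot run: need (0, 5) vs free (8, 4) (insufficient drills)
  T7 cannot run: need (6, 5) vs free (8, 4) (insufficient drills)
Permanently blocked: T4, T2 and T7.
(3) Exactly 0 of the possible complete orderings are safe sequences.


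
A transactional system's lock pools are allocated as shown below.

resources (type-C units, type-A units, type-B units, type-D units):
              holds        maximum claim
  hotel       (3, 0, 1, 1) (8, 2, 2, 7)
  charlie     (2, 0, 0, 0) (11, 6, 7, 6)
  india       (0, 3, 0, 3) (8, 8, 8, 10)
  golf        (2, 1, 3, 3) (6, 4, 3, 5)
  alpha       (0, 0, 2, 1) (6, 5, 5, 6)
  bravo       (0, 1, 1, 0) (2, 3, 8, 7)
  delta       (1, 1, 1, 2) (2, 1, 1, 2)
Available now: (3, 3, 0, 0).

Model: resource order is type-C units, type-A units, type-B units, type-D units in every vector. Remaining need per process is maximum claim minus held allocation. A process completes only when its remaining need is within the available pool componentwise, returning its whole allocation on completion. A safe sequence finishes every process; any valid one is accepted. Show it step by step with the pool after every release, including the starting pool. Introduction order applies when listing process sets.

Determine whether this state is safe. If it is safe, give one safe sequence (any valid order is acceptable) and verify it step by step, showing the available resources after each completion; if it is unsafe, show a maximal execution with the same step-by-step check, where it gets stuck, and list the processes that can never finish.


SAFE, for example via the order delta, golf, alpha, hotel, bravo, charlie, india.
Key observation: golf is the earliest step where a requested resource binds exactly: need (4, 3, 0, 2), pool (4, 4, 1, 2) at its turn.
Walking it through:
  pool = (3, 3, 0, 0)
  delta: need (1, 0, 0, 0) fits (3, 3, 0, 0); releases (1, 1, 1, 2), pool now (4, 4, 1, 2)
  golf: need (4, 3, 0, 2) fits (4, 4, 1, 2); releases (2, 1, 3, 3), pool now (6, 5, 4, 5)
  alpha: need (6, 5, 3, 5) fits (6, 5, 4, 5); releases (0, 0, 2, 1), pool now (6, 5, 6, 6)
  hotel: need (5, 2, 1, 6) fits (6, 5, 6, 6); releases (3, 0, 1, 1), pool now (9, 5, 7, 7)
  bravo: need (2, 2, 7, 7) fits (9, 5, 7, 7); releases (0, 1, 1, 0), pool now (9, 6, 8, 7)
  charlie: need (9, 6, 7, 6) fits (9, 6, 8, 7); releases (2, 0, 0, 0), pool now (11, 6, 8, 7)
  india: need (8, 5, 8, 7) fits (11, 6, 8, 7); releases (0, 3, 0, 3), pool now (11, 9, 8, 10)


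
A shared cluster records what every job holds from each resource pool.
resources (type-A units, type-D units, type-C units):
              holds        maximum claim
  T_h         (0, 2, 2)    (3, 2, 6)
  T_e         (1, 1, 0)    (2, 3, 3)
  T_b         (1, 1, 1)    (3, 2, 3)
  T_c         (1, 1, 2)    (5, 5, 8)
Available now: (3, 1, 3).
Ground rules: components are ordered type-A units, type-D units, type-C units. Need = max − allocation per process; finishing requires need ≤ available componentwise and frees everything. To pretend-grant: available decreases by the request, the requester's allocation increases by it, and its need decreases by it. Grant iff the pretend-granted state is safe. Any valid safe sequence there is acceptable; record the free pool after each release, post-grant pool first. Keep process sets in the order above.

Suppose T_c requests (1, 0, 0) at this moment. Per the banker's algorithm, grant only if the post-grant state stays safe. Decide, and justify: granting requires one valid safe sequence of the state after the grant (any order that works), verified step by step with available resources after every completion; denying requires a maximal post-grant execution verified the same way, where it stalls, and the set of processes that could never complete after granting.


GRANT. The post-grant state is safe; one safe sequence: T_b, T_h, T_c, T_e.
Key observation: the grant leaves (2, 1, 3) free — enough for T_b, whose release restarts the cascade.
Verifying the post-grant state step by step:
  pool = (2, 1, 3)
  T_b needs (2, 1, 2) <= (2, 1, 3) -> finishes; pool += (1, 1, 1) = (3, 2, 4)
  T_h needs (3, 0, 4) <= (3, 2, 4) -> finishes; pool += (0, 2, 2) = (3, 4, 6)
  T_c needs (3, 4, 6) <= (3, 4, 6) -> finishes; pool += (2, 1, 2) = (5, 5, 8)
  T_e needs (1, 2, 3) <= (5, 5, 8) -> finishes; pool += (1, 1, 0) = (6, 6, 8)


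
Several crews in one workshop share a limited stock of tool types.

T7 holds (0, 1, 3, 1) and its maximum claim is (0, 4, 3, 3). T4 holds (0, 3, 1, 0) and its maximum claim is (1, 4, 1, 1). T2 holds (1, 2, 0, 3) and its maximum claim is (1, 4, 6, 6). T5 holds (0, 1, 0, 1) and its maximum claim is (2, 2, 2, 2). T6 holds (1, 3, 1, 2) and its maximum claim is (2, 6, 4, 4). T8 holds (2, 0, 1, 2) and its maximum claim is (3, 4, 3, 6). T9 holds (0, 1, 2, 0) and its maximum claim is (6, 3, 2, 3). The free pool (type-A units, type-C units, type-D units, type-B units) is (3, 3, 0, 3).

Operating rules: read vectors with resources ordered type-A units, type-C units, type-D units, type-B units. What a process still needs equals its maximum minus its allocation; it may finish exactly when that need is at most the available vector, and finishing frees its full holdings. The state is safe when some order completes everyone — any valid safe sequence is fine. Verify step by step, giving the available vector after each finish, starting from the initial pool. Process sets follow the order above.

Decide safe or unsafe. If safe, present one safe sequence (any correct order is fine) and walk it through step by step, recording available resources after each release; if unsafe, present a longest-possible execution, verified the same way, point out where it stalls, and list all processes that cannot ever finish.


SAFE — a valid safe sequence is T7, T8, T4, T5, T6, T9, T2.
Key observation: the order's first zero-slack moment is T7 ((0, 3, 0, 2) needed, (3, 3, 0, 3) free — a requested resource with nothing to spare).
Check, step by step:
  pool = (3, 3, 0, 3)
  run T7 (needs (0, 3, 0, 2), free (3, 3, 0, 3)); after release of (0, 1, 3, 1) the pool is (3, 4, 3, 4)
  run T8 (needs (1, 4, 2, 4), free (3, 4, 3, 4)); after release of (2, 0, 1, 2) the pool is (5, 4, 4, 6)
  run T4 (needs (1, 1, 0, 1), free (5, 4, 4, 6)); after release of (0, 3, 1, 0) the pool is (5, 7, 5, 6)
  run T5 (needs (2, 1, 2, 1), free (5, 7, 5, 6)); after release of (0, 1, 0, 1) the pool is (5, 8, 5, 7)
  run T6 (needs (1, 3, 3, 2), free (5, 8, 5, 7)); after release of (1, 3, 1, 2) the pool is (6, 11, 6, 9)
  run T9 (needs (6, 2, 0, 3), free (6, 11, 6, 9)); after release of (0, 1, 2, 0) the pool is (6, 12, 8, 9)
  run T2 (needs (0, 2, 6, 3), free (6, 12, 8, 9)); after release of (1, 2, 0, 3) the pool is (7, 14, 8, 12)


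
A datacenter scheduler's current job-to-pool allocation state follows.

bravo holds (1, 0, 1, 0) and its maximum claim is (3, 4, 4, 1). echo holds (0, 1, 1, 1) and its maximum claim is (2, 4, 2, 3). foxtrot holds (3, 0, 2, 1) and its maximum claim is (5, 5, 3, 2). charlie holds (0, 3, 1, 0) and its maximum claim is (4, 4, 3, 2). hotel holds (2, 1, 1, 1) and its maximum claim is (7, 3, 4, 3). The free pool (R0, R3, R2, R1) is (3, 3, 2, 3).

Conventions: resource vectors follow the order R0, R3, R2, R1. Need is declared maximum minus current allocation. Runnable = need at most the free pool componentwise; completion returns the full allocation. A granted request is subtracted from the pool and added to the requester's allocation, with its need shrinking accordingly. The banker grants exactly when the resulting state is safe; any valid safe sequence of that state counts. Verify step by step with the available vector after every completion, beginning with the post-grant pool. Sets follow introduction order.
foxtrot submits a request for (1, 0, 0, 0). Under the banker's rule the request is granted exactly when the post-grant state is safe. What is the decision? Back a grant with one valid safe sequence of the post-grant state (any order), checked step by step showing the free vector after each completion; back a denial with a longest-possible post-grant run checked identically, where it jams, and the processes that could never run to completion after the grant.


DENY — the pretend-granted state is unsafe.
Key observation: after echo, bravo the pool peaks at (3, 4, 4, 4), and each blocked process is short somewhere: foxtrot on R3; charlie on R0; hotel on R0.
After a pretend grant, a maximal execution: echo, bravo — then nothing else fits. Check, step by step:
  pool = (2, 3, 2, 3)
  echo needs (2, 3, 1, 2) <= (2, 3, 2, 3) -> finishes; pool += (0, 1, 1, 1) = (2, 4, 3, 4)
  bravo needs (2, 4, 3, 1) <= (2, 4, 3, 4) -> finishes; pool += (1, 0, 1, 0) = (3, 4, 4, 4)
  blocked: foxtrot wants (1, 5, 1, 1), pool (3, 4, 4, 4) — not enough R3
  blocked: charlie wants (4, 1, 2, 2), pool (3, 4, 4, 4) — not enough R0
  blocked: hotel wants (5, 2, 3, 2), pool (3, 4, 4, 4) — not enough R0
Processes that could never finish after the grant: foxtrot, charlie and hotel.


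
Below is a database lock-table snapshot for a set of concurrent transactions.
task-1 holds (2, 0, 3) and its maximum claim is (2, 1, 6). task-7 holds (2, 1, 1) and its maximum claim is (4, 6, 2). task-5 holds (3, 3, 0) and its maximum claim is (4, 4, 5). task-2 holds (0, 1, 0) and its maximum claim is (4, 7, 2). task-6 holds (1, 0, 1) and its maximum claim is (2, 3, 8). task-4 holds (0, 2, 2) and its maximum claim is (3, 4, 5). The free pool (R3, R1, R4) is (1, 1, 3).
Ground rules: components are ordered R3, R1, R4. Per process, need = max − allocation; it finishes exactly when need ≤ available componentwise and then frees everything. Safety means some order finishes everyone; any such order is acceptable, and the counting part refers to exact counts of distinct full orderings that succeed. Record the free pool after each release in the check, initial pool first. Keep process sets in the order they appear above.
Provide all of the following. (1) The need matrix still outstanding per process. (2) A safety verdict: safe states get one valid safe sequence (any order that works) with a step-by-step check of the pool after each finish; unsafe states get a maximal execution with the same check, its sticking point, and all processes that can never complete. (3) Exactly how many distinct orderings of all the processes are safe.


(1) Outstanding need per process (order R3, R1, R4):
  task-1: (0, 1, 3)
  task-7: (2, 5, 1)
  task-5: (1, 1, 5)
  task-2: (4, 6, 2)
  task-6: (1, 3, 7)
  task-4: (3, 2, 3)
(2) SAFE. One safe sequence: task-1, task-5, task-4, task-6, task-7, task-2.
Key observation: at task-1 the run first touches a limit — (0, 1, 3) against (1, 1, 3), exact on a resource it actually requests.
Check, step by step:
  pool = (1, 1, 3)
  run task-1 (needs (0, 1, 3), free (1, 1, 3)); after release of (2, 0, 3) the pool is (3, 1, 6)
  run task-5 (needs (1, 1, 5), free (3, 1, 6)); after release of (3, 3, 0) the pool is (6, 4, 6)
  run task-4 (needs (3, 2, 3), free (6, 4, 6)); after release of (0, 2, 2) the pool is (6, 6, 8)
  run task-6 (needs (1, 3, 7), free (6, 6, 8)); after release of (1, 0, 1) the pool is (7, 6, 9)
  run task-7 (needs (2, 5, 1), free (7, 6, 9)); after release of (2, 1, 1) the pool is (9, 7, 10)
  run task-2 (needs (4, 6, 2), free (9, 7, 10)); after release of (0, 1, 0) the pool is (9, 8, 10)
(3) Precisely 6 of the possible complete orderings are safe sequences.


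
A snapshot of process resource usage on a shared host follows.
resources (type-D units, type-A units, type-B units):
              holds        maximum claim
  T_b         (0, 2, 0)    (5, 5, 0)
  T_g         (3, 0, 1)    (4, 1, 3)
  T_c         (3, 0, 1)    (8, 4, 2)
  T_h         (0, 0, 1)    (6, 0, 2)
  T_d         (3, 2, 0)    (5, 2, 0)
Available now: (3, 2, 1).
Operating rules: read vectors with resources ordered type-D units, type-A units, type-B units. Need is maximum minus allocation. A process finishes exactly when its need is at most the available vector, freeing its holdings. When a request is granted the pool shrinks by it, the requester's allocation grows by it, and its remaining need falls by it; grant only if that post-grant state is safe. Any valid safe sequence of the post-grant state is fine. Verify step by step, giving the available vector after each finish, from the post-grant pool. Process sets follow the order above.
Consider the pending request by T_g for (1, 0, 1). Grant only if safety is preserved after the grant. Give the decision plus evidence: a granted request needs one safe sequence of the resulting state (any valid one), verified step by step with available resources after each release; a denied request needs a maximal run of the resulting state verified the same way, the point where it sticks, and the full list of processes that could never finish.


DENY. Granting would leave the state unsafe.
Key observation: the wall is type-B units: completing T_d, T_b brings the pool only to (5, 6, 0), and all the rest need more.
Pretend the grant happened; the run T_d, T_b goes as far as possible. Step-by-step check:
  pool = (2, 2, 0)
  T_d: need (2, 0, 0) fits (2, 2, 0); releases (3, 2, 0), pool now (5, 4, 0)
  T_b: need (5, 3, 0) fits (5, 4, 0); releases (0, 2, 0), pool now (5, 6, 0)
  T_g cannot run: need (0, 1, 1) vs free (5, 6, 0) (insufficient type-B units)
  T_c cannot run: need (5, 4, 1) vs free (5, 6, 0) (insufficient type-B units)
  T_h cannot run: need (6, 0, 1) vs free (5, 6, 0) (insufficient type-D units and type-B units)
Had the request been granted, T_g, T_c and T_h could never finish.


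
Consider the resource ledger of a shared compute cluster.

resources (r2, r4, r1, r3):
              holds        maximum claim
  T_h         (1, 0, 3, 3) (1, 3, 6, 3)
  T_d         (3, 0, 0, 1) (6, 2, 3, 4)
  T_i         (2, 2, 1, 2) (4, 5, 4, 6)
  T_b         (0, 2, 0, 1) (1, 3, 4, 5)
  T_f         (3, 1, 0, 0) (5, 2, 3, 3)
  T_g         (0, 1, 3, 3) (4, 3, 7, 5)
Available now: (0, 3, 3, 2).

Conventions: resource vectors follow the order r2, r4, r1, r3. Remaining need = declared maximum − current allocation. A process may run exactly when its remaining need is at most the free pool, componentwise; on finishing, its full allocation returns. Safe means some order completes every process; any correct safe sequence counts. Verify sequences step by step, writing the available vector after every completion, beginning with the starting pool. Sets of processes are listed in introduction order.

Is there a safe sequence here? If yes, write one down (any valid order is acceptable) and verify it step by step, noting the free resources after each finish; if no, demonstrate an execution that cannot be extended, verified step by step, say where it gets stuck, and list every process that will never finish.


The state is UNSAFE.
Key observation: no order helps: past T_h, T_b, the free pool tops out at (1, 5, 6, 6), below what each blocked process needs in r2.
A maximal execution: T_h, T_b — then nothing else fits. Walking it through:
  pool = (0, 3, 3, 2)
  T_h needs (0, 3, 3, 0) <= (0, 3, 3, 2) -> finishes; pool += (1, 0, 3, 3) = (1, 3, 6, 5)
  T_b needs (1, 1, 4, 4) <= (1, 3, 6, 5) -> finishes; pool += (0, 2, 0, 1) = (1, 5, 6, 6)
  blocked: T_d wants (3, 2, 3, 3), pool (1, 5, 6, 6) — not enough r2
  blocked: T_i wants (2, 3, 3, 4), pool (1, 5, 6, 6) — not enough r2
  blocked: T_f wants (2, 1, 3, 3), pool (1, 5, 6, 6) — not enough r2
  blocked: T_g wants (4, 2, 4, 2), pool (1, 5, 6, 6) — not enough r2
Processes that can never finish: T_d, T_i, T_f and T_g.


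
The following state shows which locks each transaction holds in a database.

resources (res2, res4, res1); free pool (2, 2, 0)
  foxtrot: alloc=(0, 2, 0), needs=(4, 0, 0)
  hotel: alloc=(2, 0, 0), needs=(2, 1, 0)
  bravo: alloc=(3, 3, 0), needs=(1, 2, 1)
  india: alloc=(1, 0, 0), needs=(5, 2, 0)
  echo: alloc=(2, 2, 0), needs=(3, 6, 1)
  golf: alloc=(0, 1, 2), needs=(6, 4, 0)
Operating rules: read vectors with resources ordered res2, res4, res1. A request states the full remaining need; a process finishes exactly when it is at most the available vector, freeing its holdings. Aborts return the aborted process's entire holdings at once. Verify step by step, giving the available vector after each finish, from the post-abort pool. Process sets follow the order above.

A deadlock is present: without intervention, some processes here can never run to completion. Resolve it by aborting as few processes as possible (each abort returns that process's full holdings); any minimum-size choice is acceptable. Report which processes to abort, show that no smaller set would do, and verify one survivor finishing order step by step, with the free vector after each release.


Abort bravo.
Key observation: india could never have finished before the abort; with (3, 3, 0) returned by bravo, it fits at step 1.
Minimality: the empty abort set fails — the state is deadlocked as it stands.
Survivors finish in the order: india, hotel, golf, echo, foxtrot. Check, step by step (pool after the aborts first):
  pool = (5, 5, 0)
  india: need (5, 2, 0) fits (5, 5, 0); releases (1, 0, 0), pool now (6, 5, 0)
  hotel: need (2, 1, 0) fits (6, 5, 0); releases (2, 0, 0), pool now (8, 5, 0)
  golf: need (6, 4, 0) fits (8, 5, 0); releases (0, 1, 2), pool now (8, 6, 2)
  echo: need (3, 6, 1) fits (8, 6, 2); releases (2, 2, 0), pool now (10, 8, 2)
  foxtrot: need (4, 0, 0) fits (10, 8, 2); releases (0, 2, 0), pool now (10, 10, 2)


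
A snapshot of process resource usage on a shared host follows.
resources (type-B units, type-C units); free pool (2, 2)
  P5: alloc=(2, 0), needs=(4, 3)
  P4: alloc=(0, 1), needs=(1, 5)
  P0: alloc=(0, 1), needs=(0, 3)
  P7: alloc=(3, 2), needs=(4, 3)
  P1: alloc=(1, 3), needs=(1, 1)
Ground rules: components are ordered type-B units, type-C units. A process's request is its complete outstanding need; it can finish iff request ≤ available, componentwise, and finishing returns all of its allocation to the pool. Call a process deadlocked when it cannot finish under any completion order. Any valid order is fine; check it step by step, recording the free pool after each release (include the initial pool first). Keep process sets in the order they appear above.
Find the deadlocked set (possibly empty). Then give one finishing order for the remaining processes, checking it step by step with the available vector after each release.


Deadlocked set: P5 and P7.
Key observation: P1, P4, P0 can finish, but then (3, 7) is all there is, and the blocked group's type-B units demands exceed it.
One completion order for the rest: P1, P4, P0. Verifying each step:
  pool = (2, 2)
  P1: need (1, 1) fits (2, 2); releases (1, 3), pool now (3, 5)
  P4: need (1, 5) fits (3, 5); releases (0, 1), pool now (3, 6)
  P0: need (0, 3) fits (3, 6); releases (0, 1), pool now (3, 7)
The stuck group stays short no matter what:
  P5 still needs (4, 3) but only (3, 7) is free — short on type-B units
  P7 still needs (4, 3) but only (3, 7) is free — short on type-B units


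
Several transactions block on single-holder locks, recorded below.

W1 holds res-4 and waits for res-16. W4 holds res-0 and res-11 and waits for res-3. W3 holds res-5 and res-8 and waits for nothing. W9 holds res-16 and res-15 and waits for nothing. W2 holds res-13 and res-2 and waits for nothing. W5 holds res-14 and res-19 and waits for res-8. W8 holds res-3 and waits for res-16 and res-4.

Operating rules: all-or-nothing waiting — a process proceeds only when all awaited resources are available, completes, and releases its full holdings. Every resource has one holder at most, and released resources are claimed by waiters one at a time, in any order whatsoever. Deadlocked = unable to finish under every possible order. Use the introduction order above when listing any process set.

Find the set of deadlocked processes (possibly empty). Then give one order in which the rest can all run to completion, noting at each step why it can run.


Nothing here is deadlocked.
Key observation: every chain of waits terminates; starting from the processes that wait on nothing, all the rest unlock in turn.
One completion order for the rest: W9, W1, W3, W8, W4, W5, W2.
Walking it through:
  W9: no waits; runs immediately, freeing res-16 and res-15
  W1: everything it awaited (res-16) is free; runs, freeing res-4
  W3: no waits; runs immediately, freeing res-5 and res-8
  W8: everything it awaited (res-16 and res-4) is free; runs, freeing res-3
  W4: everything it awaited (res-3) is free; runs, freeing res-0 and res-11
  W5: everything it awaited (res-8) is free; runs, freeing res-14 and res-19
  W2: no waits; runs immediately, freeing res-13 and res-2


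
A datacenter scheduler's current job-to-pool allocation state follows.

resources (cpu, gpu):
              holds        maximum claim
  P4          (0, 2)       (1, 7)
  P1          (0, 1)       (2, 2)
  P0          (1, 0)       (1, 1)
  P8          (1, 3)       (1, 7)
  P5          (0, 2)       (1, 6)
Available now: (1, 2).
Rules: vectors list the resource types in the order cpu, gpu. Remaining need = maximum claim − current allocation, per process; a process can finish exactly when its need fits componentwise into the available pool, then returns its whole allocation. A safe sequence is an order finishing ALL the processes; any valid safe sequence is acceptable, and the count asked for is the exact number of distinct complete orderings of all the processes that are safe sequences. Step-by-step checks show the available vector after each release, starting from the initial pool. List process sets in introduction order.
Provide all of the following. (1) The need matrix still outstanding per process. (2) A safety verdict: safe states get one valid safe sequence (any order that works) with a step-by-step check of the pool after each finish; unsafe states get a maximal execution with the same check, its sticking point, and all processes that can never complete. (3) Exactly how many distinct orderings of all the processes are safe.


(1) Remaining need (order cpu, gpu):
  P4: (1, 5)
  P1: (2, 1)
  P0: (0, 1)
  P8: (0, 4)
  P5: (1, 4)
(2) UNSAFE — no complete ordering exists.
Key observation: after P0, P1 complete, (2, 3) is the best the pool ever gets, yet each leftover process wants more gpu.
The run P0, P1 cannot be extended any further. Check, step by step:
  pool = (1, 2)
  P0 needs (0, 1) <= (1, 2) -> finishes; pool += (1, 0) = (2, 2)
  P1 needs (2, 1) <= (2, 2) -> finishes; pool += (0, 1) = (2, 3)
  P4 still needs (1, 5) but only (2, 3) is free — short on gpu
  P8 still needs (0, 4) but only (2, 3) is free — short on gpu
  P5 still needs (1, 4) but only (2, 3) is free — short on gpu
Permanently blocked: P4, P8 and P5.
(3) Precisely 0 of the possible complete orderings are safe sequences.
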